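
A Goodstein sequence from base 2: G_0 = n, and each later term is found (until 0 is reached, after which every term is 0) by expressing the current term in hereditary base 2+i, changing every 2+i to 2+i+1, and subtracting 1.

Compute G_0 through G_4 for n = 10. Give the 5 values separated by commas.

10, 83, 1025, 15625, 279935

10 —HB2→ 2^(2 + 1) + 2 —bump→ 3^(3 + 1) + 3 = 84 —(−1)→ 83
83 —HB3→ 3^(3 + 1) + 2 —bump→ 4^(4 + 1) + 2 = 1026 —(−1)→ 1025
1025 —HB4→ 4^(4 + 1) + 1 —bump→ 5^(5 + 1) + 1 = 15626 —(−1)→ 15625
15625 —HB5→ 5^(5 + 1) —bump→ 6^(6 + 1) = 279936 —(−1)→ 279935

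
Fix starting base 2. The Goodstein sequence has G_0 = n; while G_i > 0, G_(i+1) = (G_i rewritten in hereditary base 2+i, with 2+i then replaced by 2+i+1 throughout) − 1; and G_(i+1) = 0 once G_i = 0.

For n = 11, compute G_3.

15627

11 —HB2→ 2^(2 + 1) + 2 + 1 —bump→ 3^(3 + 1) + 3 + 1 = 85 —(−1)→ 84
84 —HB3→ 3^(3 + 1) + 3 —bump→ 4^(4 + 1) + 4 = 1028 —(−1)→ 1027
1027 —HB4→ 4^(4 + 1) + 3 —bump→ 5^(5 + 1) + 3 = 15628 —(−1)→ 15627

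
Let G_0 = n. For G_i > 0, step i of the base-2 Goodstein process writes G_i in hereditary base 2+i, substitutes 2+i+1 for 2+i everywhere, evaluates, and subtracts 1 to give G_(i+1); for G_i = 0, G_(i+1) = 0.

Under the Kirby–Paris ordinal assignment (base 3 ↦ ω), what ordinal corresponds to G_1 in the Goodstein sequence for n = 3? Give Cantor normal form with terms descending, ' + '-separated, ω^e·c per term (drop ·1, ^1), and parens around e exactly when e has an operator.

ω

i=0: 3 = 2 + 1 (b=2); 2→3: 3 + 1 = 4; 4−1 = 3
i=1: 3 = 3 (b=3); 3→4: 4 = 4; 4−1 = 3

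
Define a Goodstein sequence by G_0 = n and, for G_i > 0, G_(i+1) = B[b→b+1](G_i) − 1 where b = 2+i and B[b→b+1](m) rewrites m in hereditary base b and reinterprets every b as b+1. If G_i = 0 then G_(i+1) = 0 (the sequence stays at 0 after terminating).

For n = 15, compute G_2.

[0] 15 ≡ 2^(2 + 1) + 2^2 + 2 + 1 (base 2). Lift 3: 112. −1: 111.
[1] 111 ≡ 3^(3 + 1) + 3^3 + 3 (base 3). Lift 4: 1284. −1: 1283.
[2] 1283 ≡ 4^(4 + 1) + 4^4 + 3 (base 4). Lift 5: 18753. −1: 18752.

1283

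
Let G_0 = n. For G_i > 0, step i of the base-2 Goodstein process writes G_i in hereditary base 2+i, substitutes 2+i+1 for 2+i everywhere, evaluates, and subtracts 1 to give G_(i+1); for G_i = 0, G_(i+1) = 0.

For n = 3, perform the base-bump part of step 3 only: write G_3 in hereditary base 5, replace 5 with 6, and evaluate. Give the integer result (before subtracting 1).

2

i=0: 3 = 2 + 1 (b=2); 2→3: 3 + 1 = 4; 4−1 = 3
i=1: 3 = 3 (b=3); 3→4: 4 = 4; 4−1 = 3
i=2: 3 = 3 (b=4); 4→5: 3 = 3; 3−1 = 2
i=3: 2 = 2 (b=5); 5→6: 2 = 2; 2−1 = 1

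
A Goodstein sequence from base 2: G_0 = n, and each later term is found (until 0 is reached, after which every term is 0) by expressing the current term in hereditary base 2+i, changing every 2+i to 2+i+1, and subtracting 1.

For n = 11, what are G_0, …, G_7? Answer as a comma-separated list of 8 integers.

11, 84, 1027, 15627, 279937, 5764801, 134217727, 2749609302

11 —HB2→ 2^(2 + 1) + 2 + 1 —bump→ 3^(3 + 1) + 3 + 1 = 85 —(−1)→ 84
84 —HB3→ 3^(3 + 1) + 3 —bump→ 4^(4 + 1) + 4 = 1028 —(−1)→ 1027
1027 —HB4→ 4^(4 + 1) + 3 —bump→ 5^(5 + 1) + 3 = 15628 —(−1)→ 15627
15627 —HB5→ 5^(5 + 1) + 2 —bump→ 6^(6 + 1) + 2 = 279938 —(−1)→ 279937
279937 —HB6→ 6^(6 + 1) + 1 —bump→ 7^(7 + 1) + 1 = 5764802 —(−1)→ 5764801
5764801 —HB7→ 7^(7 + 1) —bump→ 8^(8 + 1) = 134217728 —(−1)→ 134217727
134217727 —HB8→ 7·8^8 + 7·8^7 + 7·8^6 + 7·8^5 + 7·8^4 + 7·8^3 + 7·8^2 + 7·8 + 7 —bump→ 7·9^9 + 7·9^7 + 7·9^6 + 7·9^5 + 7·9^4 + 7·9^3 + 7·9^2 + 7·9 + 7 = 2749609303 —(−1)→ 2749609302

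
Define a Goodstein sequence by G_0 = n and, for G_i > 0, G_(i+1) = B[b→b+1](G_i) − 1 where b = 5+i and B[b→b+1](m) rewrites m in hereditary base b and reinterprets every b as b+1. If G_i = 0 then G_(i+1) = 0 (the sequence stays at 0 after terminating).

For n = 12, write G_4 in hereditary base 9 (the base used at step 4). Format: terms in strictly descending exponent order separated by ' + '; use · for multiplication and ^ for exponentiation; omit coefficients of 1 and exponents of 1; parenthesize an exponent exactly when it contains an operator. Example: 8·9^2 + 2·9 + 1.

9 + 6

12 —HB5→ 2·5 + 2 —bump→ 2·6 + 2 = 14 —(−1)→ 13
13 —HB6→ 2·6 + 1 —bump→ 2·7 + 1 = 15 —(−1)→ 14
14 —HB7→ 2·7 —bump→ 2·8 = 16 —(−1)→ 15
15 —HB8→ 8 + 7 —bump→ 9 + 7 = 16 —(−1)→ 15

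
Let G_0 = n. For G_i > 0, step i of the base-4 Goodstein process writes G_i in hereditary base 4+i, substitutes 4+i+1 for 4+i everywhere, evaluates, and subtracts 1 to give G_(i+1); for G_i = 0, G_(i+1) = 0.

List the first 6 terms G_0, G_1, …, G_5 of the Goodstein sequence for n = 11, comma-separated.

step 0: 11 = 2·4 + 3; sub 5 for 4: 2·5 + 3; = 13; G_1 = 13−1 = 12
step 1: 12 = 2·5 + 2; sub 6 for 5: 2·6 + 2; = 14; G_2 = 14−1 = 13
step 2: 13 = 2·6 + 1; sub 7 for 6: 2·7 + 1; = 15; G_3 = 15−1 = 14
step 3: 14 = 2·7; sub 8 for 7: 2·8; = 16; G_4 = 16−1 = 15
step 4: 15 = 8 + 7; sub 9 for 8: 9 + 7; = 16; G_5 = 16−1 = 15

11, 12, 13, 14, 15, 15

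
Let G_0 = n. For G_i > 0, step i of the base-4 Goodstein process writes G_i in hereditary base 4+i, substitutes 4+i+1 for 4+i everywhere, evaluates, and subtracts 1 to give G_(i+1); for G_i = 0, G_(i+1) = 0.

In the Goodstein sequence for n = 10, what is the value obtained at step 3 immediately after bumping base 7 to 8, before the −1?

14

i=0: 10 = 2·4 + 2 (b=4); 4→5: 2·5 + 2 = 12; 12−1 = 11
i=1: 11 = 2·5 + 1 (b=5); 5→6: 2·6 + 1 = 13; 13−1 = 12
i=2: 12 = 2·6 (b=6); 6→7: 2·7 = 14; 14−1 = 13
i=3: 13 = 7 + 6 (b=7); 7→8: 8 + 6 = 14; 14−1 = 13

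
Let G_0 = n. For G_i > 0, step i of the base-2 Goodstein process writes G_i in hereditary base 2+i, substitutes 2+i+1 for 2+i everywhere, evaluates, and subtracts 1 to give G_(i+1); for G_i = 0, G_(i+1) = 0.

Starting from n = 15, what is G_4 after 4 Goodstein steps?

326593

(0) 15|_2 = 2^(2 + 1) + 2^2 + 2 + 1 ↦ 3^(3 + 1) + 3^3 + 3 + 1|_3 = 112 ⇒ 111
(1) 111|_3 = 3^(3 + 1) + 3^3 + 3 ↦ 4^(4 + 1) + 4^4 + 4|_4 = 1284 ⇒ 1283
(2) 1283|_4 = 4^(4 + 1) + 4^4 + 3 ↦ 5^(5 + 1) + 5^5 + 3|_5 = 18753 ⇒ 18752
(3) 18752|_5 = 5^(5 + 1) + 5^5 + 2 ↦ 6^(6 + 1) + 6^6 + 2|_6 = 326594 ⇒ 326593
(4) 326593|_6 = 6^(6 + 1) + 6^6 + 1 ↦ 7^(7 + 1) + 7^7 + 1|_7 = 6588345 ⇒ 6588344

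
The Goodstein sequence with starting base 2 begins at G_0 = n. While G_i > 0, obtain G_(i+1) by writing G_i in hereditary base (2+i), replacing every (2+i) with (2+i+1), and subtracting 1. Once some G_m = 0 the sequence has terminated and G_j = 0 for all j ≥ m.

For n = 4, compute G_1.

G_0 = 4. HB_2(4) = 2^2. Bump = 27. G_1 = 26.
G_1 = 26. HB_3(26) = 2·3^2 + 2·3 + 2. Bump = 42. G_2 = 41.

26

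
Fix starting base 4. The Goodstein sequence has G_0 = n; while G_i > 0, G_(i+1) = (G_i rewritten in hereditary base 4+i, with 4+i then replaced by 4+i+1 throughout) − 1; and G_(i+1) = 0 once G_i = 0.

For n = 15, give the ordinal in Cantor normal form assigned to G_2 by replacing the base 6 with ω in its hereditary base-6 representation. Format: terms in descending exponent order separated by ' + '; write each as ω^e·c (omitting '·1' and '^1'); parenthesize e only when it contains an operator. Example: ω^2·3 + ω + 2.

ω·3 + 1

i=0: 15 = 3·4 + 3 (b=4); 4→5: 3·5 + 3 = 18; 18−1 = 17
i=1: 17 = 3·5 + 2 (b=5); 5→6: 3·6 + 2 = 20; 20−1 = 19
i=2: 19 = 3·6 + 1 (b=6); 6→7: 3·7 + 1 = 22; 22−1 = 21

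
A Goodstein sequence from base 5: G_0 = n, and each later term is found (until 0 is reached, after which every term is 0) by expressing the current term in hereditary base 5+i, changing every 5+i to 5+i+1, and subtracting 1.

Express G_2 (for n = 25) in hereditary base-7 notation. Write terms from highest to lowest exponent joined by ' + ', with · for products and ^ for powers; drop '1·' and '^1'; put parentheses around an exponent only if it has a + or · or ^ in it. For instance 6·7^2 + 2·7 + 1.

5·7 + 4

G_0=25  [base 5] 5^2  →[5↦6]→  6^2 = 36  −1 ⇒ G_1=35
G_1=35  [base 6] 5·6 + 5  →[6↦7]→  5·7 + 5 = 40  −1 ⇒ G_2=39
G_2=39  [base 7] 5·7 + 4  →[7↦8]→  5·8 + 4 = 44  −1 ⇒ G_3=43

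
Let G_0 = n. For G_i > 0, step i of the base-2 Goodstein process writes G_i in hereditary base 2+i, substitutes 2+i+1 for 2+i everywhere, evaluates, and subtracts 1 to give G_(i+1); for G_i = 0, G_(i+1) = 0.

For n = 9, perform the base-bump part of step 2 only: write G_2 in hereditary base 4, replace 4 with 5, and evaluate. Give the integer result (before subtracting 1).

9 —HB2→ 2^(2 + 1) + 1 —bump→ 3^(3 + 1) + 1 = 82 —(−1)→ 81
81 —HB3→ 3^(3 + 1) —bump→ 4^(4 + 1) = 1024 —(−1)→ 1023
1023 —HB4→ 3·4^4 + 3·4^3 + 3·4^2 + 3·4 + 3 —bump→ 3·5^5 + 3·5^3 + 3·5^2 + 3·5 + 3 = 9843 —(−1)→ 9842

9843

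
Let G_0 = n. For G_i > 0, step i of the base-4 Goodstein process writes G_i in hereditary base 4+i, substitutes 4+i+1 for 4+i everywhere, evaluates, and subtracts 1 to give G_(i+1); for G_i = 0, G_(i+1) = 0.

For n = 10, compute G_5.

(0) 10|_4 = 2·4 + 2 ↦ 2·5 + 2|_5 = 12 ⇒ 11
(1) 11|_5 = 2·5 + 1 ↦ 2·6 + 1|_6 = 13 ⇒ 12
(2) 12|_6 = 2·6 ↦ 2·7|_7 = 14 ⇒ 13
(3) 13|_7 = 7 + 6 ↦ 8 + 6|_8 = 14 ⇒ 13
(4) 13|_8 = 8 + 5 ↦ 9 + 5|_9 = 14 ⇒ 13
(5) 13|_9 = 9 + 4 ↦ 10 + 4|_10 = 14 ⇒ 13

13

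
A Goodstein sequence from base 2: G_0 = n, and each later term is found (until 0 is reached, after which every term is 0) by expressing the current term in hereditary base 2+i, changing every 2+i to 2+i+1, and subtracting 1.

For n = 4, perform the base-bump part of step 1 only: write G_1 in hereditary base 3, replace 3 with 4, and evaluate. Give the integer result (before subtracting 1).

G_0=4  [base 2] 2^2  →[2↦3]→  3^3 = 27  −1 ⇒ G_1=26
G_1=26  [base 3] 2·3^2 + 2·3 + 2  →[3↦4]→  2·4^2 + 2·4 + 2 = 42  −1 ⇒ G_2=41

42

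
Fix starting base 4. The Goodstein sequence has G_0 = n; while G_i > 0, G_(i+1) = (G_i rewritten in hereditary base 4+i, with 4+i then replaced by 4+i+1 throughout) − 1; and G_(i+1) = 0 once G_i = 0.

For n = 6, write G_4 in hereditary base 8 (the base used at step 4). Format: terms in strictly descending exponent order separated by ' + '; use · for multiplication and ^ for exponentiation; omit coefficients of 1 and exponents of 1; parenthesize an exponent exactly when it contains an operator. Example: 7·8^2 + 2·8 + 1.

5

(0) 6|_4 = 4 + 2 ↦ 5 + 2|_5 = 7 ⇒ 6
(1) 6|_5 = 5 + 1 ↦ 6 + 1|_6 = 7 ⇒ 6
(2) 6|_6 = 6 ↦ 7|_7 = 7 ⇒ 6
(3) 6|_7 = 6 ↦ 6|_8 = 6 ⇒ 5
(4) 5|_8 = 5 ↦ 5|_9 = 5 ⇒ 4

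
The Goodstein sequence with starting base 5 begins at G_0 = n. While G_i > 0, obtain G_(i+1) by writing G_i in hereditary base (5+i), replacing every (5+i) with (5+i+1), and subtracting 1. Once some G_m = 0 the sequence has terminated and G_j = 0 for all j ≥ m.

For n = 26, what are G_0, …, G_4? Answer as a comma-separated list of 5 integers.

26, 36, 48, 53, 58

i=0: 26 = 5^2 + 1 (b=5); 5→6: 6^2 + 1 = 37; 37−1 = 36
i=1: 36 = 6^2 (b=6); 6→7: 7^2 = 49; 49−1 = 48
i=2: 48 = 6·7 + 6 (b=7); 7→8: 6·8 + 6 = 54; 54−1 = 53
i=3: 53 = 6·8 + 5 (b=8); 8→9: 6·9 + 5 = 59; 59−1 = 58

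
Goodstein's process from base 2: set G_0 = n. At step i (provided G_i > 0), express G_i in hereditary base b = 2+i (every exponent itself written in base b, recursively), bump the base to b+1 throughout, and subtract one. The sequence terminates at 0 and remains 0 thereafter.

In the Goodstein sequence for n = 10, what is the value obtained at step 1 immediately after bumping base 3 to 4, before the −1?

1026

G_0=10  [base 2] 2^(2 + 1) + 2  →[2↦3]→  3^(3 + 1) + 3 = 84  −1 ⇒ G_1=83
G_1=83  [base 3] 3^(3 + 1) + 2  →[3↦4]→  4^(4 + 1) + 2 = 1026  −1 ⇒ G_2=1025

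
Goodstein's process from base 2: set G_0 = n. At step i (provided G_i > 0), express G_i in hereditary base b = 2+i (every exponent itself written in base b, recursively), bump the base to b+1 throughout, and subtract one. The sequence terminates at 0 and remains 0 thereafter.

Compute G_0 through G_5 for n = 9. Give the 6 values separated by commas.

9, 81, 1023, 9842, 140743, 2471826

(0) 9|_2 = 2^(2 + 1) + 1 ↦ 3^(3 + 1) + 1|_3 = 82 ⇒ 81
(1) 81|_3 = 3^(3 + 1) ↦ 4^(4 + 1)|_4 = 1024 ⇒ 1023
(2) 1023|_4 = 3·4^4 + 3·4^3 + 3·4^2 + 3·4 + 3 ↦ 3·5^5 + 3·5^3 + 3·5^2 + 3·5 + 3|_5 = 9843 ⇒ 9842
(3) 9842|_5 = 3·5^5 + 3·5^3 + 3·5^2 + 3·5 + 2 ↦ 3·6^6 + 3·6^3 + 3·6^2 + 3·6 + 2|_6 = 140744 ⇒ 140743
(4) 140743|_6 = 3·6^6 + 3·6^3 + 3·6^2 + 3·6 + 1 ↦ 3·7^7 + 3·7^3 + 3·7^2 + 3·7 + 1|_7 = 2471827 ⇒ 2471826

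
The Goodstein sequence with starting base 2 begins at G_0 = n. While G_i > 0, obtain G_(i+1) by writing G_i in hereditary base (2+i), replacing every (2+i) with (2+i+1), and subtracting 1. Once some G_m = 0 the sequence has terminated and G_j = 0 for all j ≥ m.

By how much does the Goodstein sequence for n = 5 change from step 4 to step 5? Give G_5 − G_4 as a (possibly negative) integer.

[0] 5 ≡ 2^2 + 1 (base 2). Lift 3: 28. −1: 27.
[1] 27 ≡ 3^3 (base 3). Lift 4: 256. −1: 255.
[2] 255 ≡ 3·4^3 + 3·4^2 + 3·4 + 3 (base 4). Lift 5: 468. −1: 467.
[3] 467 ≡ 3·5^3 + 3·5^2 + 3·5 + 2 (base 5). Lift 6: 776. −1: 775.
[4] 775 ≡ 3·6^3 + 3·6^2 + 3·6 + 1 (base 6). Lift 7: 1198. −1: 1197.

422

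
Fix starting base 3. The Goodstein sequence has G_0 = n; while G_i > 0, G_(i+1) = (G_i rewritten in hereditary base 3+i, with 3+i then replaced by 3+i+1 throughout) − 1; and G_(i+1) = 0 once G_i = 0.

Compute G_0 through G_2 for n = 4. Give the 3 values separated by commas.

(0) 4|_3 = 3 + 1 ↦ 4 + 1|_4 = 5 ⇒ 4
(1) 4|_4 = 4 ↦ 5|_5 = 5 ⇒ 4

4, 4, 4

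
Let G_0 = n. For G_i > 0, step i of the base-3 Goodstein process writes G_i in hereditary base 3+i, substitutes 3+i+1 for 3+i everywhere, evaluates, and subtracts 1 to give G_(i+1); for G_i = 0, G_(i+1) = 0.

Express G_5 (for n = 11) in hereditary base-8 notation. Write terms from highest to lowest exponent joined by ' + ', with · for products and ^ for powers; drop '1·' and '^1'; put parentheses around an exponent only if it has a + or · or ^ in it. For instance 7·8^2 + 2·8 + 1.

5·8 + 3

11 —HB3→ 3^2 + 2 —bump→ 4^2 + 2 = 18 —(−1)→ 17
17 —HB4→ 4^2 + 1 —bump→ 5^2 + 1 = 26 —(−1)→ 25
25 —HB5→ 5^2 —bump→ 6^2 = 36 —(−1)→ 35
35 —HB6→ 5·6 + 5 —bump→ 5·7 + 5 = 40 —(−1)→ 39
39 —HB7→ 5·7 + 4 —bump→ 5·8 + 4 = 44 —(−1)→ 43
43 —HB8→ 5·8 + 3 —bump→ 5·9 + 3 = 48 —(−1)→ 47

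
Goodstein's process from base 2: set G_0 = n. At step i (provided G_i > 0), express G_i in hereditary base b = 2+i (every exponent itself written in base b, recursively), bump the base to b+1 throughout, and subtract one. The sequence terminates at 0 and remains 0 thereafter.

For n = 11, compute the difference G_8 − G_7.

67328168473

base 2: 11 = 2^(2 + 1) + 2 + 1; at 3: 3^(3 + 1) + 3 + 1 = 85; next = 84
base 3: 84 = 3^(3 + 1) + 3; at 4: 4^(4 + 1) + 4 = 1028; next = 1027
base 4: 1027 = 4^(4 + 1) + 3; at 5: 5^(5 + 1) + 3 = 15628; next = 15627
base 5: 15627 = 5^(5 + 1) + 2; at 6: 6^(6 + 1) + 2 = 279938; next = 279937
base 6: 279937 = 6^(6 + 1) + 1; at 7: 7^(7 + 1) + 1 = 5764802; next = 5764801
base 7: 5764801 = 7^(7 + 1); at 8: 8^(8 + 1) = 134217728; next = 134217727
base 8: 134217727 = 7·8^8 + 7·8^7 + 7·8^6 + 7·8^5 + 7·8^4 + 7·8^3 + 7·8^2 + 7·8 + 7; at 9: 7·9^9 + 7·9^7 + 7·9^6 + 7·9^5 + 7·9^4 + 7·9^3 + 7·9^2 + 7·9 + 7 = 2749609303; next = 2749609302
base 9: 2749609302 = 7·9^9 + 7·9^7 + 7·9^6 + 7·9^5 + 7·9^4 + 7·9^3 + 7·9^2 + 7·9 + 6; at 10: 7·10^10 + 7·10^7 + 7·10^6 + 7·10^5 + 7·10^4 + 7·10^3 + 7·10^2 + 7·10 + 6 = 70077777776; next = 70077777775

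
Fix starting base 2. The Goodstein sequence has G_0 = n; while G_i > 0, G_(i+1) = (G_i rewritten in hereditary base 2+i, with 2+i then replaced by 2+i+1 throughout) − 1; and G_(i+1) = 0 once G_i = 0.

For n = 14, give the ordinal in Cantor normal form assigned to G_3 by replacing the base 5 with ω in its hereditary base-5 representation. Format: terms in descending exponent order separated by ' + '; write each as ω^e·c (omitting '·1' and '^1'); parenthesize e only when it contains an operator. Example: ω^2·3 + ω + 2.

step 0: 14 = 2^(2 + 1) + 2^2 + 2; sub 3 for 2: 3^(3 + 1) + 3^3 + 3; = 111; G_1 = 111−1 = 110
step 1: 110 = 3^(3 + 1) + 3^3 + 2; sub 4 for 3: 4^(4 + 1) + 4^4 + 2; = 1282; G_2 = 1282−1 = 1281
step 2: 1281 = 4^(4 + 1) + 4^4 + 1; sub 5 for 4: 5^(5 + 1) + 5^5 + 1; = 18751; G_3 = 18751−1 = 18750
step 3: 18750 = 5^(5 + 1) + 5^5; sub 6 for 5: 6^(6 + 1) + 6^6; = 326592; G_4 = 326592−1 = 326591

ω^(ω + 1) + ω^ω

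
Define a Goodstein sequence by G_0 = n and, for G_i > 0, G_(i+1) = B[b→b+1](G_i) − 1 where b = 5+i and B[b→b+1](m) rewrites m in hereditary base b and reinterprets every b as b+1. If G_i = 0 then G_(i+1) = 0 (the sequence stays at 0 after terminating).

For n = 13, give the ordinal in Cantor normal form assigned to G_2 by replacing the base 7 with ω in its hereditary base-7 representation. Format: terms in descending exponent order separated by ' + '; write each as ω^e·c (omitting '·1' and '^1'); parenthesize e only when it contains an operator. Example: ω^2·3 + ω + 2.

ω·2 + 1

step 0: 13 = 2·5 + 3; sub 6 for 5: 2·6 + 3; = 15; G_1 = 15−1 = 14
step 1: 14 = 2·6 + 2; sub 7 for 6: 2·7 + 2; = 16; G_2 = 16−1 = 15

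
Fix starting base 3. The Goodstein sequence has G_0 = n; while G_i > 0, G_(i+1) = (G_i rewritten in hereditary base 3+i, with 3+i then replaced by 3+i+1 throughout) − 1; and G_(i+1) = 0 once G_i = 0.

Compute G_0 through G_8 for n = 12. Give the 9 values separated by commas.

G_0=12  [base 3] 3^2 + 3  →[3↦4]→  4^2 + 4 = 20  −1 ⇒ G_1=19
G_1=19  [base 4] 4^2 + 3  →[4↦5]→  5^2 + 3 = 28  −1 ⇒ G_2=27
G_2=27  [base 5] 5^2 + 2  →[5↦6]→  6^2 + 2 = 38  −1 ⇒ G_3=37
G_3=37  [base 6] 6^2 + 1  →[6↦7]→  7^2 + 1 = 50  −1 ⇒ G_4=49
G_4=49  [base 7] 7^2  →[7↦8]→  8^2 = 64  −1 ⇒ G_5=63
G_5=63  [base 8] 7·8 + 7  →[8↦9]→  7·9 + 7 = 70  −1 ⇒ G_6=69
G_6=69  [base 9] 7·9 + 6  →[9↦10]→  7·10 + 6 = 76  −1 ⇒ G_7=75
G_7=75  [base 10] 7·10 + 5  →[10↦11]→  7·11 + 5 = 82  −1 ⇒ G_8=81

12, 19, 27, 37, 49, 63, 69, 75, 81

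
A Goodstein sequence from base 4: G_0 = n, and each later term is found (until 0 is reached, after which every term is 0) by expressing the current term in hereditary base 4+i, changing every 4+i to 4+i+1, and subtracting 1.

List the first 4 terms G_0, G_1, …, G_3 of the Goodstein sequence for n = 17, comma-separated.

17, 25, 35, 39

G_0 = 17. HB_4(17) = 4^2 + 1. Bump = 26. G_1 = 25.
G_1 = 25. HB_5(25) = 5^2. Bump = 36. G_2 = 35.
G_2 = 35. HB_6(35) = 5·6 + 5. Bump = 40. G_3 = 39.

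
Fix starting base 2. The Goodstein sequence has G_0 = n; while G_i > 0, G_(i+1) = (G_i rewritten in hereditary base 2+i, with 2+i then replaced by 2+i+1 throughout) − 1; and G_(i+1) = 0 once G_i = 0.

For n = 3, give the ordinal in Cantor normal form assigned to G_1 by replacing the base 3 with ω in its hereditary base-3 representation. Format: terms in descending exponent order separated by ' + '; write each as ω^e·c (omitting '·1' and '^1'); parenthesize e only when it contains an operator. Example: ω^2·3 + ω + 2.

[0] 3 ≡ 2 + 1 (base 2). Lift 3: 4. −1: 3.
[1] 3 ≡ 3 (base 3). Lift 4: 4. −1: 3.

ω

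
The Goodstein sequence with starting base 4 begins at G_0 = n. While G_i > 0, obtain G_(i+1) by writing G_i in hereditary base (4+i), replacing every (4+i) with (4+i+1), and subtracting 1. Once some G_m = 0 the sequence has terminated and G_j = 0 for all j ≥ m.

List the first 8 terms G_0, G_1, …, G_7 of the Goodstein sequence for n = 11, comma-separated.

[0] 11 ≡ 2·4 + 3 (base 4). Lift 5: 13. −1: 12.
[1] 12 ≡ 2·5 + 2 (base 5). Lift 6: 14. −1: 13.
[2] 13 ≡ 2·6 + 1 (base 6). Lift 7: 15. −1: 14.
[3] 14 ≡ 2·7 (base 7). Lift 8: 16. −1: 15.
[4] 15 ≡ 8 + 7 (base 8). Lift 9: 16. −1: 15.
[5] 15 ≡ 9 + 6 (base 9). Lift 10: 16. −1: 15.
[6] 15 ≡ 10 + 5 (base 10). Lift 11: 16. −1: 15.

11, 12, 13, 14, 15, 15, 15, 15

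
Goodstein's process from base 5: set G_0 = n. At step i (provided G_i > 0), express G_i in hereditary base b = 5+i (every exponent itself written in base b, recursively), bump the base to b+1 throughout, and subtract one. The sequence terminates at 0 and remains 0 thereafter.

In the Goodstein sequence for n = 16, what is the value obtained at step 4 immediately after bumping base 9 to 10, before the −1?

24

step 0: 16 = 3·5 + 1; sub 6 for 5: 3·6 + 1; = 19; G_1 = 19−1 = 18
step 1: 18 = 3·6; sub 7 for 6: 3·7; = 21; G_2 = 21−1 = 20
step 2: 20 = 2·7 + 6; sub 8 for 7: 2·8 + 6; = 22; G_3 = 22−1 = 21
step 3: 21 = 2·8 + 5; sub 9 for 8: 2·9 + 5; = 23; G_4 = 23−1 = 22
step 4: 22 = 2·9 + 4; sub 10 for 9: 2·10 + 4; = 24; G_5 = 24−1 = 23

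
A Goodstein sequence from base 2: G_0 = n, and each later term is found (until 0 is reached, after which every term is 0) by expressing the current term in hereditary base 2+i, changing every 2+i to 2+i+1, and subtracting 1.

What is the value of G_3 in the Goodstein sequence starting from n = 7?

i=0: 7 = 2^2 + 2 + 1 (b=2); 2→3: 3^3 + 3 + 1 = 31; 31−1 = 30
i=1: 30 = 3^3 + 3 (b=3); 3→4: 4^4 + 4 = 260; 260−1 = 259
i=2: 259 = 4^4 + 3 (b=4); 4→5: 5^5 + 3 = 3128; 3128−1 = 3127
i=3: 3127 = 5^5 + 2 (b=5); 5→6: 6^6 + 2 = 46658; 46658−1 = 46657

3127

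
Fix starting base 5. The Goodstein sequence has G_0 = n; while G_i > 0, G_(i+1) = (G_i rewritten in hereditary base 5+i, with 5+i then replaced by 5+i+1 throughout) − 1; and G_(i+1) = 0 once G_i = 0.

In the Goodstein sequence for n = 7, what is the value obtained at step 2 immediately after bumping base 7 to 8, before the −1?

base 5: 7 = 5 + 2; at 6: 6 + 2 = 8; next = 7
base 6: 7 = 6 + 1; at 7: 7 + 1 = 8; next = 7
base 7: 7 = 7; at 8: 8 = 8; next = 7

8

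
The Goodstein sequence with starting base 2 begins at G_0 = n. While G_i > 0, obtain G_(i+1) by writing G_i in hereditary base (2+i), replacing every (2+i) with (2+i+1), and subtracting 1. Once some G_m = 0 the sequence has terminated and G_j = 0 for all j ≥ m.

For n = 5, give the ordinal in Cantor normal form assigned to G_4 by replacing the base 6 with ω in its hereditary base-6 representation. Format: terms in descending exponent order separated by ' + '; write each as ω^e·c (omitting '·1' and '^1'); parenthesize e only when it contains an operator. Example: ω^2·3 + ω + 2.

[0] 5 ≡ 2^2 + 1 (base 2). Lift 3: 28. −1: 27.
[1] 27 ≡ 3^3 (base 3). Lift 4: 256. −1: 255.
[2] 255 ≡ 3·4^3 + 3·4^2 + 3·4 + 3 (base 4). Lift 5: 468. −1: 467.
[3] 467 ≡ 3·5^3 + 3·5^2 + 3·5 + 2 (base 5). Lift 6: 776. −1: 775.
[4] 775 ≡ 3·6^3 + 3·6^2 + 3·6 + 1 (base 6). Lift 7: 1198. −1: 1197.

ω^3·3 + ω^2·3 + ω·3 + 1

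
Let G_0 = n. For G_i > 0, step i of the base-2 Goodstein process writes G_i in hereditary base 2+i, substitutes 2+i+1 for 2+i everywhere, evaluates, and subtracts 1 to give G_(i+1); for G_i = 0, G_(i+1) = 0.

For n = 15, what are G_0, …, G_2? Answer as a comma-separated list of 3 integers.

15, 111, 1283

(0) 15|_2 = 2^(2 + 1) + 2^2 + 2 + 1 ↦ 3^(3 + 1) + 3^3 + 3 + 1|_3 = 112 ⇒ 111
(1) 111|_3 = 3^(3 + 1) + 3^3 + 3 ↦ 4^(4 + 1) + 4^4 + 4|_4 = 1284 ⇒ 1283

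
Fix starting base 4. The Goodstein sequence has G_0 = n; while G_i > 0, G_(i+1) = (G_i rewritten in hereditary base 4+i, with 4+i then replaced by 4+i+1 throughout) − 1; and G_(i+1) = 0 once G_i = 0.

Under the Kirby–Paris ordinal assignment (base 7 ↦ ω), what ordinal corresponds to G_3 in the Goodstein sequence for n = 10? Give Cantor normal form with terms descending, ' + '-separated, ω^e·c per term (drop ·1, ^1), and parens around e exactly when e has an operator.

ω + 6

G_0=10  [base 4] 2·4 + 2  →[4↦5]→  2·5 + 2 = 12  −1 ⇒ G_1=11
G_1=11  [base 5] 2·5 + 1  →[5↦6]→  2·6 + 1 = 13  −1 ⇒ G_2=12
G_2=12  [base 6] 2·6  →[6↦7]→  2·7 = 14  −1 ⇒ G_3=13
G_3=13  [base 7] 7 + 6  →[7↦8]→  8 + 6 = 14  −1 ⇒ G_4=13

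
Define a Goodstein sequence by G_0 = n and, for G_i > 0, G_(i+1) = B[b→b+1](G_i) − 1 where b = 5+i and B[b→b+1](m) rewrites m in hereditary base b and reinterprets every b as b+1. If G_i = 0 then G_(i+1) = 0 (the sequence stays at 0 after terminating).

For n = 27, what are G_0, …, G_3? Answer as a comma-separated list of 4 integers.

(0) 27|_5 = 5^2 + 2 ↦ 6^2 + 2|_6 = 38 ⇒ 37
(1) 37|_6 = 6^2 + 1 ↦ 7^2 + 1|_7 = 50 ⇒ 49
(2) 49|_7 = 7^2 ↦ 8^2|_8 = 64 ⇒ 63

27, 37, 49, 63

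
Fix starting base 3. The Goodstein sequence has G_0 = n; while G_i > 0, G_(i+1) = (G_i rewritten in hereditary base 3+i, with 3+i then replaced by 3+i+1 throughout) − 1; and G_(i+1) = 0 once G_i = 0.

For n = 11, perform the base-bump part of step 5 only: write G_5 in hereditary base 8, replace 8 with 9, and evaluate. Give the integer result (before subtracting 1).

48

step 0: 11 = 3^2 + 2; sub 4 for 3: 4^2 + 2; = 18; G_1 = 18−1 = 17
step 1: 17 = 4^2 + 1; sub 5 for 4: 5^2 + 1; = 26; G_2 = 26−1 = 25
step 2: 25 = 5^2; sub 6 for 5: 6^2; = 36; G_3 = 36−1 = 35
step 3: 35 = 5·6 + 5; sub 7 for 6: 5·7 + 5; = 40; G_4 = 40−1 = 39
step 4: 39 = 5·7 + 4; sub 8 for 7: 5·8 + 4; = 44; G_5 = 44−1 = 43
step 5: 43 = 5·8 + 3; sub 9 for 8: 5·9 + 3; = 48; G_6 = 48−1 = 47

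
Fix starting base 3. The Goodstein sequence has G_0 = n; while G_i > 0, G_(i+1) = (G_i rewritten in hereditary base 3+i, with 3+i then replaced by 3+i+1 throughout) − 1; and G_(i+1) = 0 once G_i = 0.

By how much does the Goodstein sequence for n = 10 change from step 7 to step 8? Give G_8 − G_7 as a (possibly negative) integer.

2

i=0: 10 = 3^2 + 1 (b=3); 3→4: 4^2 + 1 = 17; 17−1 = 16
i=1: 16 = 4^2 (b=4); 4→5: 5^2 = 25; 25−1 = 24
i=2: 24 = 4·5 + 4 (b=5); 5→6: 4·6 + 4 = 28; 28−1 = 27
i=3: 27 = 4·6 + 3 (b=6); 6→7: 4·7 + 3 = 31; 31−1 = 30
i=4: 30 = 4·7 + 2 (b=7); 7→8: 4·8 + 2 = 34; 34−1 = 33
i=5: 33 = 4·8 + 1 (b=8); 8→9: 4·9 + 1 = 37; 37−1 = 36
i=6: 36 = 4·9 (b=9); 9→10: 4·10 = 40; 40−1 = 39
i=7: 39 = 3·10 + 9 (b=10); 10→11: 3·11 + 9 = 42; 42−1 = 41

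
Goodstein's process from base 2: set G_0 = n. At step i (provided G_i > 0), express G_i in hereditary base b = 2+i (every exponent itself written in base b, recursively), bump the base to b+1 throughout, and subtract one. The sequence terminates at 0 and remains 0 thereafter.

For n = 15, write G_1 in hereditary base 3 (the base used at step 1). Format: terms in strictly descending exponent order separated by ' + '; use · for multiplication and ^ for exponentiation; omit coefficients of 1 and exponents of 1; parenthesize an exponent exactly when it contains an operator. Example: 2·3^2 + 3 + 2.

G_0 = 15. HB_2(15) = 2^(2 + 1) + 2^2 + 2 + 1. Bump = 112. G_1 = 111.
G_1 = 111. HB_3(111) = 3^(3 + 1) + 3^3 + 3. Bump = 1284. G_2 = 1283.

3^(3 + 1) + 3^3 + 3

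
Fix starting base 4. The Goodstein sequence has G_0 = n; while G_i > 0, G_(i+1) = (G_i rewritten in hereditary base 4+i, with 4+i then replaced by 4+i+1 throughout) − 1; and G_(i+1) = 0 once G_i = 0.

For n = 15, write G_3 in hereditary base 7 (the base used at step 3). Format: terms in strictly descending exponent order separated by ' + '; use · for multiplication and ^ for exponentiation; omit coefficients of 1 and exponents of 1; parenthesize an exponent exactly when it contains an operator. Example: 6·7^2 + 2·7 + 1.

3·7

(0) 15|_4 = 3·4 + 3 ↦ 3·5 + 3|_5 = 18 ⇒ 17
(1) 17|_5 = 3·5 + 2 ↦ 3·6 + 2|_6 = 20 ⇒ 19
(2) 19|_6 = 3·6 + 1 ↦ 3·7 + 1|_7 = 22 ⇒ 21
(3) 21|_7 = 3·7 ↦ 3·8|_8 = 24 ⇒ 23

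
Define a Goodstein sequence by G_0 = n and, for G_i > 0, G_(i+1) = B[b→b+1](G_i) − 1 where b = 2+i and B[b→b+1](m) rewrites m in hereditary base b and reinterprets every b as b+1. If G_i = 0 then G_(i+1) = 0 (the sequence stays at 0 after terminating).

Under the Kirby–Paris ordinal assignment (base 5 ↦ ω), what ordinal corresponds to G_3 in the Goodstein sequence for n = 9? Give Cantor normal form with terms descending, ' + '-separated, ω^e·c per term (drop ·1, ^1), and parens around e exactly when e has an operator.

ω^ω·3 + ω^3·3 + ω^2·3 + ω·3 + 2

[0] 9 ≡ 2^(2 + 1) + 1 (base 2). Lift 3: 82. −1: 81.
[1] 81 ≡ 3^(3 + 1) (base 3). Lift 4: 1024. −1: 1023.
[2] 1023 ≡ 3·4^4 + 3·4^3 + 3·4^2 + 3·4 + 3 (base 4). Lift 5: 9843. −1: 9842.
[3] 9842 ≡ 3·5^5 + 3·5^3 + 3·5^2 + 3·5 + 2 (base 5). Lift 6: 140744. −1: 140743.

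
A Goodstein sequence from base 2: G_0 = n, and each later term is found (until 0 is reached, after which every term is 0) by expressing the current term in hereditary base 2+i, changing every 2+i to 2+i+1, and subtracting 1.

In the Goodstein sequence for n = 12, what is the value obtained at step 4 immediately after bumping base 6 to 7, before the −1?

5764911

(0) 12|_2 = 2^(2 + 1) + 2^2 ↦ 3^(3 + 1) + 3^3|_3 = 108 ⇒ 107
(1) 107|_3 = 3^(3 + 1) + 2·3^2 + 2·3 + 2 ↦ 4^(4 + 1) + 2·4^2 + 2·4 + 2|_4 = 1066 ⇒ 1065
(2) 1065|_4 = 4^(4 + 1) + 2·4^2 + 2·4 + 1 ↦ 5^(5 + 1) + 2·5^2 + 2·5 + 1|_5 = 15686 ⇒ 15685
(3) 15685|_5 = 5^(5 + 1) + 2·5^2 + 2·5 ↦ 6^(6 + 1) + 2·6^2 + 2·6|_6 = 280020 ⇒ 280019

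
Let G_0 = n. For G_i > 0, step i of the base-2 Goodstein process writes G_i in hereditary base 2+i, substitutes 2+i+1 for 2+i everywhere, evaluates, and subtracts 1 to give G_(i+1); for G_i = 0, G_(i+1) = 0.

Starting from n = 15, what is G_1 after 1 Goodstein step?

111

base 2: 15 = 2^(2 + 1) + 2^2 + 2 + 1; at 3: 3^(3 + 1) + 3^3 + 3 + 1 = 112; next = 111
base 3: 111 = 3^(3 + 1) + 3^3 + 3; at 4: 4^(4 + 1) + 4^4 + 4 = 1284; next = 1283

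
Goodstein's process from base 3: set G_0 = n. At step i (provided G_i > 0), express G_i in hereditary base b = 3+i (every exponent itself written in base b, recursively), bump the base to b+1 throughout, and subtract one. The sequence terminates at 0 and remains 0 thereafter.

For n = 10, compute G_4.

(0) 10|_3 = 3^2 + 1 ↦ 4^2 + 1|_4 = 17 ⇒ 16
(1) 16|_4 = 4^2 ↦ 5^2|_5 = 25 ⇒ 24
(2) 24|_5 = 4·5 + 4 ↦ 4·6 + 4|_6 = 28 ⇒ 27
(3) 27|_6 = 4·6 + 3 ↦ 4·7 + 3|_7 = 31 ⇒ 30
(4) 30|_7 = 4·7 + 2 ↦ 4·8 + 2|_8 = 34 ⇒ 33

30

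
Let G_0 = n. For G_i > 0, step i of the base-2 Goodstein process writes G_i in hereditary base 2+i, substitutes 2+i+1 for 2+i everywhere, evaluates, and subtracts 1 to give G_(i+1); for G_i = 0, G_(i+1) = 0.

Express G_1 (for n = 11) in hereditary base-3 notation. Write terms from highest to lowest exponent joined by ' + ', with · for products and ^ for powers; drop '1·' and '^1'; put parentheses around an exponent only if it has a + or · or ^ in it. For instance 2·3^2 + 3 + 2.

[0] 11 ≡ 2^(2 + 1) + 2 + 1 (base 2). Lift 3: 85. −1: 84.
[1] 84 ≡ 3^(3 + 1) + 3 (base 3). Lift 4: 1028. −1: 1027.

3^(3 + 1) + 3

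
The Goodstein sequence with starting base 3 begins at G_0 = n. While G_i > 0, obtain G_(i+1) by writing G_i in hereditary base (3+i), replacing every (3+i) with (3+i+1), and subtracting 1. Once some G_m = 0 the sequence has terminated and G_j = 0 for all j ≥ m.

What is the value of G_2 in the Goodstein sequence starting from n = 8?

10

base 3: 8 = 2·3 + 2; at 4: 2·4 + 2 = 10; next = 9
base 4: 9 = 2·4 + 1; at 5: 2·5 + 1 = 11; next = 10
base 5: 10 = 2·5; at 6: 2·6 = 12; next = 11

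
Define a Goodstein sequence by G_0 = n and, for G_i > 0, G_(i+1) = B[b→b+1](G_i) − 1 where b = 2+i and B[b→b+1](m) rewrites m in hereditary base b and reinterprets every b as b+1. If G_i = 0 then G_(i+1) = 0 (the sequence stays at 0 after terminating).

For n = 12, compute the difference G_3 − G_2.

i=0: 12 = 2^(2 + 1) + 2^2 (b=2); 2→3: 3^(3 + 1) + 3^3 = 108; 108−1 = 107
i=1: 107 = 3^(3 + 1) + 2·3^2 + 2·3 + 2 (b=3); 3→4: 4^(4 + 1) + 2·4^2 + 2·4 + 2 = 1066; 1066−1 = 1065
i=2: 1065 = 4^(4 + 1) + 2·4^2 + 2·4 + 1 (b=4); 4→5: 5^(5 + 1) + 2·5^2 + 2·5 + 1 = 15686; 15686−1 = 15685

14620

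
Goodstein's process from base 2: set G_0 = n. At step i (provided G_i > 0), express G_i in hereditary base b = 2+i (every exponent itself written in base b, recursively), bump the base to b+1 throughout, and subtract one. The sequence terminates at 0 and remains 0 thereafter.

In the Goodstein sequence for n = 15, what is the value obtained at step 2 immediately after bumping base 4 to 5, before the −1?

18753

base 2: 15 = 2^(2 + 1) + 2^2 + 2 + 1; at 3: 3^(3 + 1) + 3^3 + 3 + 1 = 112; next = 111
base 3: 111 = 3^(3 + 1) + 3^3 + 3; at 4: 4^(4 + 1) + 4^4 + 4 = 1284; next = 1283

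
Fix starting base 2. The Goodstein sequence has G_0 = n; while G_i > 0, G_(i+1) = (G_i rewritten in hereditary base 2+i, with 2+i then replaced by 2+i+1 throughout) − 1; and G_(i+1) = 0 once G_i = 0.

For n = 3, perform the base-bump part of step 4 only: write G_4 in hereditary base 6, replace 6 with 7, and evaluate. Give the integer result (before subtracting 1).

3 —HB2→ 2 + 1 —bump→ 3 + 1 = 4 —(−1)→ 3
3 —HB3→ 3 —bump→ 4 = 4 —(−1)→ 3
3 —HB4→ 3 —bump→ 3 = 3 —(−1)→ 2
2 —HB5→ 2 —bump→ 2 = 2 —(−1)→ 1
1 —HB6→ 1 —bump→ 1 = 1 —(−1)→ 0

1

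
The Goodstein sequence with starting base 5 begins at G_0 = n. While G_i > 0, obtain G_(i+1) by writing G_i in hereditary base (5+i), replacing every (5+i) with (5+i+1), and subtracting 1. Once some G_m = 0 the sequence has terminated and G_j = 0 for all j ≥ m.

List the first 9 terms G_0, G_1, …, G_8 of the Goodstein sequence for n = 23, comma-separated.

[0] 23 ≡ 4·5 + 3 (base 5). Lift 6: 27. −1: 26.
[1] 26 ≡ 4·6 + 2 (base 6). Lift 7: 30. −1: 29.
[2] 29 ≡ 4·7 + 1 (base 7). Lift 8: 33. −1: 32.
[3] 32 ≡ 4·8 (base 8). Lift 9: 36. −1: 35.
[4] 35 ≡ 3·9 + 8 (base 9). Lift 10: 38. −1: 37.
[5] 37 ≡ 3·10 + 7 (base 10). Lift 11: 40. −1: 39.
[6] 39 ≡ 3·11 + 6 (base 11). Lift 12: 42. −1: 41.
[7] 41 ≡ 3·12 + 5 (base 12). Lift 13: 44. −1: 43.

23, 26, 29, 32, 35, 37, 39, 41, 43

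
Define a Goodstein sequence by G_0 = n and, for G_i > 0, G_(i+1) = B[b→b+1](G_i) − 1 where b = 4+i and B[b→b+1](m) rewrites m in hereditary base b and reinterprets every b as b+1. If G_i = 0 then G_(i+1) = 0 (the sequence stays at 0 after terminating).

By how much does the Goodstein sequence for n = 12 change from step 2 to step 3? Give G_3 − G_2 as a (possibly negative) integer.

G_0=12  [base 4] 3·4  →[4↦5]→  3·5 = 15  −1 ⇒ G_1=14
G_1=14  [base 5] 2·5 + 4  →[5↦6]→  2·6 + 4 = 16  −1 ⇒ G_2=15
G_2=15  [base 6] 2·6 + 3  →[6↦7]→  2·7 + 3 = 17  −1 ⇒ G_3=16

1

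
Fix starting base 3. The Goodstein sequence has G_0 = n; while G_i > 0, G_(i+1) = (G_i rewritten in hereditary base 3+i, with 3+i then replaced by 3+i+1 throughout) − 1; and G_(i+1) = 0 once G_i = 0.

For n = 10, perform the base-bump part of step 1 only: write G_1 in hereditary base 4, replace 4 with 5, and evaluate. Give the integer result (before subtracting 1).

(0) 10|_3 = 3^2 + 1 ↦ 4^2 + 1|_4 = 17 ⇒ 16
(1) 16|_4 = 4^2 ↦ 5^2|_5 = 25 ⇒ 24

25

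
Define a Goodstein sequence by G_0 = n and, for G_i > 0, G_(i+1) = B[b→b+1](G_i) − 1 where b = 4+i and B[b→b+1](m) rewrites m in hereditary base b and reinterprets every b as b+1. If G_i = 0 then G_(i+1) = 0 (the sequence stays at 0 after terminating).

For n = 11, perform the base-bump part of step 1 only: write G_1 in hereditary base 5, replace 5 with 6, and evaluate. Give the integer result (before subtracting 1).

14

[0] 11 ≡ 2·4 + 3 (base 4). Lift 5: 13. −1: 12.
[1] 12 ≡ 2·5 + 2 (base 5). Lift 6: 14. −1: 13.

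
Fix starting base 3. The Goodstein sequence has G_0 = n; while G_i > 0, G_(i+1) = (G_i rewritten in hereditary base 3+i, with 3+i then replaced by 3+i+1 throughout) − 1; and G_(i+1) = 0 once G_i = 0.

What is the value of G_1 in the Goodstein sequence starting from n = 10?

16

step 0: 10 = 3^2 + 1; sub 4 for 3: 4^2 + 1; = 17; G_1 = 17−1 = 16
step 1: 16 = 4^2; sub 5 for 4: 5^2; = 25; G_2 = 25−1 = 24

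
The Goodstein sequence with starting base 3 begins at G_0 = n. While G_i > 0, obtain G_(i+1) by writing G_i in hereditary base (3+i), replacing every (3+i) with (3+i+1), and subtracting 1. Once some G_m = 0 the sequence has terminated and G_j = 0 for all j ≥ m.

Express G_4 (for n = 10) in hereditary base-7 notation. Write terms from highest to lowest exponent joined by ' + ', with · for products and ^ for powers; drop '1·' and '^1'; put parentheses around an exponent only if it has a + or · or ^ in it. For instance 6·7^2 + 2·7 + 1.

(0) 10|_3 = 3^2 + 1 ↦ 4^2 + 1|_4 = 17 ⇒ 16
(1) 16|_4 = 4^2 ↦ 5^2|_5 = 25 ⇒ 24
(2) 24|_5 = 4·5 + 4 ↦ 4·6 + 4|_6 = 28 ⇒ 27
(3) 27|_6 = 4·6 + 3 ↦ 4·7 + 3|_7 = 31 ⇒ 30
(4) 30|_7 = 4·7 + 2 ↦ 4·8 + 2|_8 = 34 ⇒ 33

4·7 + 2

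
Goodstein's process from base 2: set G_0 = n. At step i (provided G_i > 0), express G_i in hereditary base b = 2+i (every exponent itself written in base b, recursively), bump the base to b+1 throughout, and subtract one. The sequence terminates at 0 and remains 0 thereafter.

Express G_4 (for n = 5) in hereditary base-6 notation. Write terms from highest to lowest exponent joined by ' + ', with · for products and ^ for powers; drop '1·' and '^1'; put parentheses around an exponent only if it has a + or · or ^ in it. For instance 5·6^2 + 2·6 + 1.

3·6^3 + 3·6^2 + 3·6 + 1

(0) 5|_2 = 2^2 + 1 ↦ 3^3 + 1|_3 = 28 ⇒ 27
(1) 27|_3 = 3^3 ↦ 4^4|_4 = 256 ⇒ 255
(2) 255|_4 = 3·4^3 + 3·4^2 + 3·4 + 3 ↦ 3·5^3 + 3·5^2 + 3·5 + 3|_5 = 468 ⇒ 467
(3) 467|_5 = 3·5^3 + 3·5^2 + 3·5 + 2 ↦ 3·6^3 + 3·6^2 + 3·6 + 2|_6 = 776 ⇒ 775
(4) 775|_6 = 3·6^3 + 3·6^2 + 3·6 + 1 ↦ 3·7^3 + 3·7^2 + 3·7 + 1|_7 = 1198 ⇒ 1197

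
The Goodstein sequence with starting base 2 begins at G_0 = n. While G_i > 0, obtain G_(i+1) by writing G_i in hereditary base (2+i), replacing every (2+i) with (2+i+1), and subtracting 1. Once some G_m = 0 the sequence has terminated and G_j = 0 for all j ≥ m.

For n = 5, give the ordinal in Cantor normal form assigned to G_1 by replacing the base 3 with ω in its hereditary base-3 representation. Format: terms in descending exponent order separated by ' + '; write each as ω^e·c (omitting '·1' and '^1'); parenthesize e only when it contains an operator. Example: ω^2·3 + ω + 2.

ω^ω

i=0: 5 = 2^2 + 1 (b=2); 2→3: 3^3 + 1 = 28; 28−1 = 27
i=1: 27 = 3^3 (b=3); 3→4: 4^4 = 256; 256−1 = 255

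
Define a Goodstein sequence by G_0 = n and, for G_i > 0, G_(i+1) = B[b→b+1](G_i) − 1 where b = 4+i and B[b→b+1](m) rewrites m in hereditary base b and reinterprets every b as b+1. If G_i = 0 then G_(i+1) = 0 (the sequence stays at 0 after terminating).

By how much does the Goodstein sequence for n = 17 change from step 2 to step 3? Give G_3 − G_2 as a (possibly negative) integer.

4

[0] 17 ≡ 4^2 + 1 (base 4). Lift 5: 26. −1: 25.
[1] 25 ≡ 5^2 (base 5). Lift 6: 36. −1: 35.
[2] 35 ≡ 5·6 + 5 (base 6). Lift 7: 40. −1: 39.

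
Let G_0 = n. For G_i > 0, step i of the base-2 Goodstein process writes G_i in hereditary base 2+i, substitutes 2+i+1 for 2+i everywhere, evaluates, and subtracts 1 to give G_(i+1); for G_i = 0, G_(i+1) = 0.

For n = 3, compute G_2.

G_0 = 3. HB_2(3) = 2 + 1. Bump = 4. G_1 = 3.
G_1 = 3. HB_3(3) = 3. Bump = 4. G_2 = 3.
G_2 = 3. HB_4(3) = 3. Bump = 3. G_3 = 2.

3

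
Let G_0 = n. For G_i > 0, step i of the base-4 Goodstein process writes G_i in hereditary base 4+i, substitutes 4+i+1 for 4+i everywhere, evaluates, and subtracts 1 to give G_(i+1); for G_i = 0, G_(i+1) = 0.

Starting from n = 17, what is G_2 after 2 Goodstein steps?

35

base 4: 17 = 4^2 + 1; at 5: 5^2 + 1 = 26; next = 25
base 5: 25 = 5^2; at 6: 6^2 = 36; next = 35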